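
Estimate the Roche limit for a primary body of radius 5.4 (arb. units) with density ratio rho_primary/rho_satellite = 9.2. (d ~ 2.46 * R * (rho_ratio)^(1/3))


d_Roche = 2.46 * 5.4 * 9.2^(1/3) = 27.835

27.835


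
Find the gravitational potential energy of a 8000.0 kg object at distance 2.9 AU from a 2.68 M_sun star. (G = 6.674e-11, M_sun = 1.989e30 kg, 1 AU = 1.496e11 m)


M = 2.68 * 1.989e30 kg = 5.33052e+30 kg; r = 2.9 AU * 1.496e11 m/AU = 4.3384e+11 m. U = -GM*m/r = -(6.674e-11 * 5.33052e+30 * 8000.0) / 4.3384e+11 = -6.560e+12

-6.560e+12 J


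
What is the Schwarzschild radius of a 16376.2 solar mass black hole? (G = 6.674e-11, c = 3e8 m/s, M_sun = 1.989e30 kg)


M = 16376.2 * 1.989e30 kg = 3.25722618e+34 kg. rs = 2GM/c^2 = 2 * 6.674e-11 * 3.25722618e+34 / (3e8)^2 = 4.831e+07

4.831e+07 m


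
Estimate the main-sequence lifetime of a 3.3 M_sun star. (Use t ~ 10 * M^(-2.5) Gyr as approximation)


t = 10 * M^(-2.5) = 10 * 3.3^(-2.5) = 0.5055

0.5055 Gyr


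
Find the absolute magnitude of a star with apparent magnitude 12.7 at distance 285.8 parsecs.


M = m - 5*log10(d) + 5 = 12.7 - 5*log10(285.8) + 5 = 5.4197

5.4197


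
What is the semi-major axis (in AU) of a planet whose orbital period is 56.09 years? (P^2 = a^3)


a = P^(2/3) = 56.09^(2/3) = 14.6529

14.6529 AU


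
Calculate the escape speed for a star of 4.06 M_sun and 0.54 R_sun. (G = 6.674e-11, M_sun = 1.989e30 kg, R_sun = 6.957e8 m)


M = 4.06 * 1.989e30 kg = 8.07534e+30 kg; R = 0.54 * 6.957e8 m = 3.75678e+08 m. v_esc = sqrt(2GM/R) = sqrt(2 * 6.674e-11 * 8.07534e+30 / 3.75678e+08) = 1.694e+06

1.694e+06 m/s


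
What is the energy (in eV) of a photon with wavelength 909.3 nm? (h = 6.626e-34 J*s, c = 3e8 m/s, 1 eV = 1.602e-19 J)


E = hc/lambda = 6.626e-34 * 3e8 / 9.093e-07 = 2.186e-19 J = 1.3646 eV

1.3646 eV


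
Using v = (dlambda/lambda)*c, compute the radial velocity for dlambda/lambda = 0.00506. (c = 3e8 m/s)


v = (dlambda/lambda) * c = 0.00506 * 3e8 = 1.518e+06

1.518e+06 m/s


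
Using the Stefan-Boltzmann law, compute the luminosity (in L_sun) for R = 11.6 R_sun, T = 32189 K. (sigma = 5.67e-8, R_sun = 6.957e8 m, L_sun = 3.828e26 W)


R = 11.6 * 6.957e8 m = 8.07012e+09 m. L = 4*pi*R^2*sigma*T^4 = 4*pi*(8.07012e+09)^2 * 5.67e-8 * 32189^4 = 4.981760532e+31 W. L/L_sun = 4.981760532e+31 / 3.828e26 = 130140.0348

130140.0348 L_sun


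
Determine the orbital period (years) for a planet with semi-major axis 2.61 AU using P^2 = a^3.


P = a^(3/2) = 2.61^1.5 = 4.2166

4.2166 years


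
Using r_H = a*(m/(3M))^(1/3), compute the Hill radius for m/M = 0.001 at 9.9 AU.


r_H = a * (m/3M)^(1/3) = 9.9 * (0.001/3)^(1/3) = 0.6864

0.6864 AU


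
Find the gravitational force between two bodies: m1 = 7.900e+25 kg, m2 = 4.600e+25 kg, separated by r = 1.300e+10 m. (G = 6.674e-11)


F = G*m1*m2/r^2 = 6.674e-11 * 7.900e+25 * 4.600e+25 / (1.300e+10)^2 = 6.674e-11 * 3.634e+51 / 1.690e+20 = 1.435e+21

1.435e+21 N


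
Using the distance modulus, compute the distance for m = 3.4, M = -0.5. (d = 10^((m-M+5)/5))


d = 10^((m - M + 5)/5) = 10^((3.4 - -0.5 + 5)/5) = 60.256

60.256 pc


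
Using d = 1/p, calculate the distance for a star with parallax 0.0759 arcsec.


d = 1/p = 1/0.0759 = 13.1752

13.1752 pc


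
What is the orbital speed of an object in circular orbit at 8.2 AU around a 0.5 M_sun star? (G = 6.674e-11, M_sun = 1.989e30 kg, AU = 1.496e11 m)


v = sqrt(GM/r) = sqrt(6.674e-11 * 9.945e+29 / 1.227e+12) = 7355.6791

7355.6791 m/s


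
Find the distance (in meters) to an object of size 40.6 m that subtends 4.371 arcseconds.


D = size / theta_rad, theta_rad = 4.371 * pi/(180*3600) = 2.119e-05, D = 1.916e+06

1.916e+06 m


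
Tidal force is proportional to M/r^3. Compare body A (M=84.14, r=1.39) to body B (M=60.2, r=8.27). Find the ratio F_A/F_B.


Ratio = (M1/r1^3) / (M2/r2^3) = (84.14/1.39^3) / (60.2/8.27^3) = 294.3596

294.3596


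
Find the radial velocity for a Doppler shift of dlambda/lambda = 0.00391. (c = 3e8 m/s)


v = (dlambda/lambda) * c = 0.00391 * 3e8 = 1.173e+06

1.173e+06 m/s


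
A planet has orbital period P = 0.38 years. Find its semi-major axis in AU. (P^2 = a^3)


a = P^(2/3) = 0.38^(2/3) = 0.5246

0.5246 AU


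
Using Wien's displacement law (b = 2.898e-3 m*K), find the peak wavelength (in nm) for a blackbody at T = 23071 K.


lam_max = b / T = 2.898e-3 / 23071 = 1.256e-07 m = 125.6122 nm

125.6122 nm


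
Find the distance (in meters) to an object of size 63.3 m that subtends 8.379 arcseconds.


D = size / theta_rad, theta_rad = 8.379 * pi/(180*3600) = 4.062e-05, D = 1.558e+06

1.558e+06 m


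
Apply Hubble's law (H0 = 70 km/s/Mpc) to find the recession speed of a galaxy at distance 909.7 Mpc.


v = H0 * d = 70 * 909.7 = 63679.0

63679.0 km/s


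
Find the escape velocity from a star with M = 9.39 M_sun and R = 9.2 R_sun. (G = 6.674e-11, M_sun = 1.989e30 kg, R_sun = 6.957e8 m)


M = 9.39 * 1.989e30 kg = 1.867671e+31 kg; R = 9.2 * 6.957e8 m = 6.40044e+09 m. v_esc = sqrt(2GM/R) = sqrt(2 * 6.674e-11 * 1.867671e+31 / 6.40044e+09) = 624098.8342

624098.8342 m/s


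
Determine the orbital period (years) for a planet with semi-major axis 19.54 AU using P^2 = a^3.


P = a^(3/2) = 19.54^1.5 = 86.3748

86.3748 years


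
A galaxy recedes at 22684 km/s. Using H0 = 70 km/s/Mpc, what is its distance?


d = v / H0 = 22684 / 70 = 324.0571

324.0571 Mpc


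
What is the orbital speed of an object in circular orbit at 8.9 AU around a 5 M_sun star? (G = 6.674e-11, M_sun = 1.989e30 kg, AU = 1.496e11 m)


v = sqrt(GM/r) = sqrt(6.674e-11 * 9.945e+30 / 1.331e+12) = 22327.2222

22327.2222 m/s


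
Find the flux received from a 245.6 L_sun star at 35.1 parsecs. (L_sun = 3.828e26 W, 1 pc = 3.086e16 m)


F = L / (4*pi*d^2) = 9.402e+28 / (4*pi*(1.083e+18)^2) = 6.377e-09

6.377e-09 W/m^2


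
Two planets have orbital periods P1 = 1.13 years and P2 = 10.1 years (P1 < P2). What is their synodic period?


1/P_syn = |1/P1 - 1/P2| = |1/1.13 - 1/10.1| => P_syn = 1.2724

1.2724 years


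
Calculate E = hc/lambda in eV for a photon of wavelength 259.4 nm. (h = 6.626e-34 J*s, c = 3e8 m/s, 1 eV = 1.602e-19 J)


E = hc/lambda = 6.626e-34 * 3e8 / 2.594e-07 = 7.663e-19 J = 4.7834 eV

4.7834 eV


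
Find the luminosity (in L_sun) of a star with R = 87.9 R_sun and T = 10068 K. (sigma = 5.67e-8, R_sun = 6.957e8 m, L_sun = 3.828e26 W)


R = 87.9 * 6.957e8 m = 6.115203e+10 m. L = 4*pi*R^2*sigma*T^4 = 4*pi*(6.115203e+10)^2 * 5.67e-8 * 10068^4 = 2.73771041e+31 W. L/L_sun = 2.73771041e+31 / 3.828e26 = 71518.0358

71518.0358 L_sun


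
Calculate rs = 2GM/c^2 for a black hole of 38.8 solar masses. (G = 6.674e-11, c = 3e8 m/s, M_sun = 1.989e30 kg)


M = 38.8 * 1.989e30 kg = 7.71732e+31 kg. rs = 2GM/c^2 = 2 * 6.674e-11 * 7.71732e+31 / (3e8)^2 = 114456.4304

114456.4304 m


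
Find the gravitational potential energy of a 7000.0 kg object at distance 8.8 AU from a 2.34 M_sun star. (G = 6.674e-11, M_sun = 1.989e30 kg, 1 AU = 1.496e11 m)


M = 2.34 * 1.989e30 kg = 4.65426e+30 kg; r = 8.8 AU * 1.496e11 m/AU = 1.31648e+12 m. U = -GM*m/r = -(6.674e-11 * 4.65426e+30 * 7000.0) / 1.31648e+12 = -1.652e+12

-1.652e+12 J


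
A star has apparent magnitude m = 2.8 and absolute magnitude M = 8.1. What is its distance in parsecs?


d = 10^((m - M + 5)/5) = 10^((2.8 - 8.1 + 5)/5) = 0.871

0.871 pc


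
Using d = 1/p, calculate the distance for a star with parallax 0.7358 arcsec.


d = 1/p = 1/0.7358 = 1.3591

1.3591 pc


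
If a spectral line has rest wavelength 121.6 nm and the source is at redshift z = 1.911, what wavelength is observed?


lam_obs = lam_emit * (1 + z) = 121.6 * (1 + 1.911) = 353.9776

353.9776 nm


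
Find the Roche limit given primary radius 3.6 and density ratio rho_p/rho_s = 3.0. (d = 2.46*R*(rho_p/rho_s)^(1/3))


d_Roche = 2.46 * 3.6 * 3.0^(1/3) = 12.7726

12.7726


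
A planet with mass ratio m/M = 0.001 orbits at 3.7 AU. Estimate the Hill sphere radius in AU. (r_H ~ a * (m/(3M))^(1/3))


r_H = a * (m/3M)^(1/3) = 3.7 * (0.001/3)^(1/3) = 0.2565

0.2565 AU


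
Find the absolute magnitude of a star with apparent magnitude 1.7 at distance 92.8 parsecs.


M = m - 5*log10(d) + 5 = 1.7 - 5*log10(92.8) + 5 = -3.1377

-3.1377


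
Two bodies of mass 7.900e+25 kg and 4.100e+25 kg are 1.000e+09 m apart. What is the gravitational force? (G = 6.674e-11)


F = G*m1*m2/r^2 = 6.674e-11 * 7.900e+25 * 4.100e+25 / (1.000e+09)^2 = 6.674e-11 * 3.239e+51 / 1.000e+18 = 2.162e+23

2.162e+23 N


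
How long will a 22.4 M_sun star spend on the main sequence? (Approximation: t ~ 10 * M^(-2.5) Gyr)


t = 10 * M^(-2.5) = 10 * 22.4^(-2.5) = 0.0042

0.0042 Gyr


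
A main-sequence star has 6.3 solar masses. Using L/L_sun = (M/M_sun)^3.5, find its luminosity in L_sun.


L/L_sun = (M/M_sun)^3.5 = 6.3^3.5 = 627.613

627.613 L_sun


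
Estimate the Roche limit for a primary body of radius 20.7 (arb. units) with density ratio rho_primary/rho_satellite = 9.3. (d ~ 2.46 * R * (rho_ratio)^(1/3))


d_Roche = 2.46 * 20.7 * 9.3^(1/3) = 107.0861

107.0861


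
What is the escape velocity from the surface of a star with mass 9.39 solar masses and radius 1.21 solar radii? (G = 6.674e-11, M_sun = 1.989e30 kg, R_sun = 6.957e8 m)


M = 9.39 * 1.989e30 kg = 1.867671e+31 kg; R = 1.21 * 6.957e8 m = 8.41797e+08 m. v_esc = sqrt(2GM/R) = sqrt(2 * 6.674e-11 * 1.867671e+31 / 8.41797e+08) = 1.721e+06

1.721e+06 m/s


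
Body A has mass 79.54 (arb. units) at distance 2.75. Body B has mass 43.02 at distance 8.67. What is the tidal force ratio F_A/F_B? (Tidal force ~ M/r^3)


Ratio = (M1/r1^3) / (M2/r2^3) = (79.54/2.75^3) / (43.02/8.67^3) = 57.9395

57.9395


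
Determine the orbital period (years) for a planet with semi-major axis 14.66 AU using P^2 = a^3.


P = a^(3/2) = 14.66^1.5 = 56.1308

56.1308 years


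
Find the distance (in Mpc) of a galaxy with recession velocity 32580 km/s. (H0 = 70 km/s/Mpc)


d = v / H0 = 32580 / 70 = 465.4286

465.4286 Mpc


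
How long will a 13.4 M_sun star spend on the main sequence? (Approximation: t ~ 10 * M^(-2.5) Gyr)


t = 10 * M^(-2.5) = 10 * 13.4^(-2.5) = 0.0152

0.0152 Gyr


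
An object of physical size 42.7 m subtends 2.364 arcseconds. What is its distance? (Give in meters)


D = size / theta_rad, theta_rad = 2.364 * pi/(180*3600) = 1.146e-05, D = 3.726e+06

3.726e+06 m


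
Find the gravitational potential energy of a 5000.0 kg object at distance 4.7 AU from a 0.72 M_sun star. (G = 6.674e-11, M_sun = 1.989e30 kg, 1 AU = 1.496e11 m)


M = 0.72 * 1.989e30 kg = 1.43208e+30 kg; r = 4.7 AU * 1.496e11 m/AU = 7.0312e+11 m. U = -GM*m/r = -(6.674e-11 * 1.43208e+30 * 5000.0) / 7.0312e+11 = -6.797e+11

-6.797e+11 J


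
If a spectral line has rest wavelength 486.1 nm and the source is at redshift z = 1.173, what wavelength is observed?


lam_obs = lam_emit * (1 + z) = 486.1 * (1 + 1.173) = 1056.2953

1056.2953 nm


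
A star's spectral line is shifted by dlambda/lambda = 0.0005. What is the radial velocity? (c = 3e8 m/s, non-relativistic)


v = (dlambda/lambda) * c = 0.0005 * 3e8 = 150000.0

150000.0 m/s


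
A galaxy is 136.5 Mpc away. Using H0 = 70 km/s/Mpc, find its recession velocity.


v = H0 * d = 70 * 136.5 = 9555.0

9555.0 km/s


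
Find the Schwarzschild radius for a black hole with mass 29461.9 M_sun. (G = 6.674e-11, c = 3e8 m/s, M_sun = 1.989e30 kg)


M = 29461.9 * 1.989e30 kg = 5.85997191e+34 kg. rs = 2GM/c^2 = 2 * 6.674e-11 * 5.85997191e+34 / (3e8)^2 = 8.691e+07

8.691e+07 m


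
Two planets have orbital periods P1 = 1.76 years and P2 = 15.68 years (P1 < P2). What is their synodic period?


1/P_syn = |1/P1 - 1/P2| = |1/1.76 - 1/15.68| => P_syn = 1.9825

1.9825 years


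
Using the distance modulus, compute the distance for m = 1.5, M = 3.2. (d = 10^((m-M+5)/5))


d = 10^((m - M + 5)/5) = 10^((1.5 - 3.2 + 5)/5) = 4.5709

4.5709 pc


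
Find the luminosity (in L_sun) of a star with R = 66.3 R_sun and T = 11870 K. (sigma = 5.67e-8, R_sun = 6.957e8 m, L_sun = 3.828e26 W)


R = 66.3 * 6.957e8 m = 4.612491e+10 m. L = 4*pi*R^2*sigma*T^4 = 4*pi*(4.612491e+10)^2 * 5.67e-8 * 11870^4 = 3.009309542e+31 W. L/L_sun = 3.009309542e+31 / 3.828e26 = 78613.1019

78613.1019 L_sun


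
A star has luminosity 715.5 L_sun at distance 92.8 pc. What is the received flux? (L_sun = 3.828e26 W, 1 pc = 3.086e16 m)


F = L / (4*pi*d^2) = 2.739e+29 / (4*pi*(2.864e+18)^2) = 2.658e-09

2.658e-09 W/m^2


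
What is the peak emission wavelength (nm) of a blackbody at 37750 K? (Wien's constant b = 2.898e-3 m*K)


lam_max = b / T = 2.898e-3 / 37750 = 7.677e-08 m = 76.7682 nm

76.7682 nm


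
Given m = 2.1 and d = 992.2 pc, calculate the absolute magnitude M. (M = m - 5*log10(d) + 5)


M = m - 5*log10(d) + 5 = 2.1 - 5*log10(992.2) + 5 = -7.883

-7.883


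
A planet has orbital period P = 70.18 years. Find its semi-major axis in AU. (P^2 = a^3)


a = P^(2/3) = 70.18^(2/3) = 17.0141

17.0141 AU


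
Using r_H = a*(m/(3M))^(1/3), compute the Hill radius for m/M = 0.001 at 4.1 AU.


r_H = a * (m/3M)^(1/3) = 4.1 * (0.001/3)^(1/3) = 0.2843

0.2843 AU


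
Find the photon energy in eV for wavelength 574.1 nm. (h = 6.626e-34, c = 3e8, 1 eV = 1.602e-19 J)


E = hc/lambda = 6.626e-34 * 3e8 / 5.741e-07 = 3.462e-19 J = 2.1613 eV

2.1613 eV


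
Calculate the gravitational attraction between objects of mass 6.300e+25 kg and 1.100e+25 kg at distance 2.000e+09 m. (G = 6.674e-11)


F = G*m1*m2/r^2 = 6.674e-11 * 6.300e+25 * 1.100e+25 / (2.000e+09)^2 = 6.674e-11 * 6.930e+50 / 4.000e+18 = 1.156e+22

1.156e+22 N


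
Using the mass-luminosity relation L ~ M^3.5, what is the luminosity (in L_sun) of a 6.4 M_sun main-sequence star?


L/L_sun = (M/M_sun)^3.5 = 6.4^3.5 = 663.1777

663.1777 L_sun


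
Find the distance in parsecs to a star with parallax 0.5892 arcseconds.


d = 1/p = 1/0.5892 = 1.6972

1.6972 pc


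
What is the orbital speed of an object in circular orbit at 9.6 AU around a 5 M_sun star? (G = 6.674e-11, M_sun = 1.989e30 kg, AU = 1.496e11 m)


v = sqrt(GM/r) = sqrt(6.674e-11 * 9.945e+30 / 1.436e+12) = 21497.8031

21497.8031 m/s


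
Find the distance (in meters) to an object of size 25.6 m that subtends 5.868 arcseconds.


D = size / theta_rad, theta_rad = 5.868 * pi/(180*3600) = 2.845e-05, D = 899860.0954

899860.0954 m


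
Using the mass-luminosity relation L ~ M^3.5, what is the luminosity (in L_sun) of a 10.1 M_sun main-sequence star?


L/L_sun = (M/M_sun)^3.5 = 10.1^3.5 = 3274.3478

3274.3478 L_sun


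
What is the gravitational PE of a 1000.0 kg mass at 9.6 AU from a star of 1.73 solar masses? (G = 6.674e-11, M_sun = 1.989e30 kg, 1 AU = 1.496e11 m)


M = 1.73 * 1.989e30 kg = 3.44097e+30 kg; r = 9.6 AU * 1.496e11 m/AU = 1.43616e+12 m. U = -GM*m/r = -(6.674e-11 * 3.44097e+30 * 1000.0) / 1.43616e+12 = -1.599e+11

-1.599e+11 J


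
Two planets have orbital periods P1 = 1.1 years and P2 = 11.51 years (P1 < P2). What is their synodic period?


1/P_syn = |1/P1 - 1/P2| = |1/1.1 - 1/11.51| => P_syn = 1.2162

1.2162 years


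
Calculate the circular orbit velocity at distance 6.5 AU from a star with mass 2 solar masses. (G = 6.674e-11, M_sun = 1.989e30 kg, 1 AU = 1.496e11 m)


v = sqrt(GM/r) = sqrt(6.674e-11 * 3.978e+30 / 9.724e+11) = 16523.5369

16523.5369 m/s


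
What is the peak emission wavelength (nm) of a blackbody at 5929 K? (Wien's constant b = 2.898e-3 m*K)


lam_max = b / T = 2.898e-3 / 5929 = 4.888e-07 m = 488.7839 nm

488.7839 nm


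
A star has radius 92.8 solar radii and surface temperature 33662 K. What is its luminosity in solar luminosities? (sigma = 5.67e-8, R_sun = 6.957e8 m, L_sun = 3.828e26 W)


R = 92.8 * 6.957e8 m = 6.456096e+10 m. L = 4*pi*R^2*sigma*T^4 = 4*pi*(6.456096e+10)^2 * 5.67e-8 * 33662^4 = 3.813225993e+33 W. L/L_sun = 3.813225993e+33 / 3.828e26 = 9.961e+06

9.961e+06 L_sun


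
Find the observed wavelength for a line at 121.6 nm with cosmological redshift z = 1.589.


lam_obs = lam_emit * (1 + z) = 121.6 * (1 + 1.589) = 314.8224

314.8224 nm


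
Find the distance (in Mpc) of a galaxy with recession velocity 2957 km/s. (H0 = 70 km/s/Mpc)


d = v / H0 = 2957 / 70 = 42.2429

42.2429 Mpc


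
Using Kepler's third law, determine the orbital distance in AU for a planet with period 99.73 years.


a = P^(2/3) = 99.73^(2/3) = 21.5055

21.5055 AU


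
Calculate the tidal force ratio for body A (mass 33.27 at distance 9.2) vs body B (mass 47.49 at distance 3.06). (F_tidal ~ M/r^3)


Ratio = (M1/r1^3) / (M2/r2^3) = (33.27/9.2^3) / (47.49/3.06^3) = 0.0258

0.0258


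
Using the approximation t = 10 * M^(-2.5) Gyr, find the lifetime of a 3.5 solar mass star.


t = 10 * M^(-2.5) = 10 * 3.5^(-2.5) = 0.4363

0.4363 Gyr


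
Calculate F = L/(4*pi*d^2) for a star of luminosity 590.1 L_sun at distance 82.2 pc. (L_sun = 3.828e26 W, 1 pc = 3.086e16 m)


F = L / (4*pi*d^2) = 2.259e+29 / (4*pi*(2.537e+18)^2) = 2.794e-09

2.794e-09 W/m^2


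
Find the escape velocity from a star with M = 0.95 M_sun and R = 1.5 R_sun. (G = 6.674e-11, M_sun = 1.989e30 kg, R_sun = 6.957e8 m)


M = 0.95 * 1.989e30 kg = 1.88955e+30 kg; R = 1.5 * 6.957e8 m = 1.04355e+09 m. v_esc = sqrt(2GM/R) = sqrt(2 * 6.674e-11 * 1.88955e+30 / 1.04355e+09) = 491621.2673

491621.2673 m/s


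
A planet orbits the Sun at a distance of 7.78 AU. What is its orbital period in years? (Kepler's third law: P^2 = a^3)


P = a^(3/2) = 7.78^1.5 = 21.7005

21.7005 years


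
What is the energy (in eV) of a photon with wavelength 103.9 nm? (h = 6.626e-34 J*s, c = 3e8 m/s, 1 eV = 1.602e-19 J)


E = hc/lambda = 6.626e-34 * 3e8 / 1.039e-07 = 1.913e-18 J = 11.9425 eV

11.9425 eV


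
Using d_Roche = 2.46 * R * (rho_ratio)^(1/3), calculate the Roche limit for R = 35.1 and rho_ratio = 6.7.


d_Roche = 2.46 * 35.1 * 6.7^(1/3) = 162.7798

162.7798


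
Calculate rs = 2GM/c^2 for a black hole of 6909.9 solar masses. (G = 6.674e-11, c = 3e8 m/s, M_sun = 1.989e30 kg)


M = 6909.9 * 1.989e30 kg = 1.37437911e+34 kg. rs = 2GM/c^2 = 2 * 6.674e-11 * 1.37437911e+34 / (3e8)^2 = 2.038e+07

2.038e+07 m


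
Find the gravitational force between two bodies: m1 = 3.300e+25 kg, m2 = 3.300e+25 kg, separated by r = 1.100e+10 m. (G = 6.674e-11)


F = G*m1*m2/r^2 = 6.674e-11 * 3.300e+25 * 3.300e+25 / (1.100e+10)^2 = 6.674e-11 * 1.089e+51 / 1.210e+20 = 6.007e+20

6.007e+20 N


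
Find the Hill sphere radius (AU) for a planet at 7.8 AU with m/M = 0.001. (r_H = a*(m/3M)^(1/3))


r_H = a * (m/3M)^(1/3) = 7.8 * (0.001/3)^(1/3) = 0.5408

0.5408 AU


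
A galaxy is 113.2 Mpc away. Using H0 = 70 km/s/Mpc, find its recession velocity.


v = H0 * d = 70 * 113.2 = 7924.0

7924.0 km/s


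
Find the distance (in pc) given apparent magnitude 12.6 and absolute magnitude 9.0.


d = 10^((m - M + 5)/5) = 10^((12.6 - 9.0 + 5)/5) = 52.4807

52.4807 pc


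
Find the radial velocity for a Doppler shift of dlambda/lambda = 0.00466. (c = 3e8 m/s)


v = (dlambda/lambda) * c = 0.00466 * 3e8 = 1.398e+06

1.398e+06 m/s


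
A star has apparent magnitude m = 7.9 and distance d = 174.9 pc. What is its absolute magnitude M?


M = m - 5*log10(d) + 5 = 7.9 - 5*log10(174.9) + 5 = 1.6861

1.6861


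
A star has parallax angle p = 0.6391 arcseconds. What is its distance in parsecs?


d = 1/p = 1/0.6391 = 1.5647

1.5647 pc


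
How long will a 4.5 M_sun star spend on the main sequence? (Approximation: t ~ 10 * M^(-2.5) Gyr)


t = 10 * M^(-2.5) = 10 * 4.5^(-2.5) = 0.2328

0.2328 Gyr


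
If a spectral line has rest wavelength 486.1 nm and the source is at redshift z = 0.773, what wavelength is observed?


lam_obs = lam_emit * (1 + z) = 486.1 * (1 + 0.773) = 861.8553

861.8553 nm


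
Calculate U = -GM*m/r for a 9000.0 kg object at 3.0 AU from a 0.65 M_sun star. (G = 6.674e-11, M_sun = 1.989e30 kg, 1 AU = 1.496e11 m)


M = 0.65 * 1.989e30 kg = 1.29285e+30 kg; r = 3.0 AU * 1.496e11 m/AU = 4.488e+11 m. U = -GM*m/r = -(6.674e-11 * 1.29285e+30 * 9000.0) / 4.488e+11 = -1.730e+12

-1.730e+12 J


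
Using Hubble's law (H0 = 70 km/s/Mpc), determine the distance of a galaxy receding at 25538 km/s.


d = v / H0 = 25538 / 70 = 364.8286

364.8286 Mpc


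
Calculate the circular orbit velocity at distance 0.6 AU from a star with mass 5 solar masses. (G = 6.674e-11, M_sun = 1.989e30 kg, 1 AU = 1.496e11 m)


v = sqrt(GM/r) = sqrt(6.674e-11 * 9.945e+30 / 8.976e+10) = 85991.2126

85991.2126 m/s


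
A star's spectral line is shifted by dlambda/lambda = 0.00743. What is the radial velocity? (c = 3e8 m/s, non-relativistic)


v = (dlambda/lambda) * c = 0.00743 * 3e8 = 2.229e+06

2.229e+06 m/s


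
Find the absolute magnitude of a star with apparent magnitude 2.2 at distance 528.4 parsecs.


M = m - 5*log10(d) + 5 = 2.2 - 5*log10(528.4) + 5 = -6.4148

-6.4148


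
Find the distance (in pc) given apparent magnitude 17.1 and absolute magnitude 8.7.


d = 10^((m - M + 5)/5) = 10^((17.1 - 8.7 + 5)/5) = 478.6301

478.6301 pc


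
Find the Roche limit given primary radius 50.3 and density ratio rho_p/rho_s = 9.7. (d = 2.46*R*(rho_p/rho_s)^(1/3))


d_Roche = 2.46 * 50.3 * 9.7^(1/3) = 263.8925

263.8925


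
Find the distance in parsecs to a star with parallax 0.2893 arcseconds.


d = 1/p = 1/0.2893 = 3.4566

3.4566 pc


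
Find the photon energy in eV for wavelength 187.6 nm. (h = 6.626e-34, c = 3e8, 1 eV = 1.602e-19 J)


E = hc/lambda = 6.626e-34 * 3e8 / 1.876e-07 = 1.060e-18 J = 6.6142 eV

6.6142 eV


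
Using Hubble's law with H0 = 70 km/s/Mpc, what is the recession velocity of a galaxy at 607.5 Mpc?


v = H0 * d = 70 * 607.5 = 42525.0

42525.0 km/s


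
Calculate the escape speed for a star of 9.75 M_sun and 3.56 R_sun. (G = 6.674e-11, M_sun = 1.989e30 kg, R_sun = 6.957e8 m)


M = 9.75 * 1.989e30 kg = 1.939275e+31 kg; R = 3.56 * 6.957e8 m = 2.476692e+09 m. v_esc = sqrt(2GM/R) = sqrt(2 * 6.674e-11 * 1.939275e+31 / 2.476692e+09) = 1.022e+06

1.022e+06 m/s


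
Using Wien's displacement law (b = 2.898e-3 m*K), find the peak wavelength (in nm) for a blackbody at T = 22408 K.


lam_max = b / T = 2.898e-3 / 22408 = 1.293e-07 m = 129.3288 nm

129.3288 nm


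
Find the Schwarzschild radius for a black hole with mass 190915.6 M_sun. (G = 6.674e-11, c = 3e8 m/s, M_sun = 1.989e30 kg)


M = 190915.6 * 1.989e30 kg = 3.797311284e+35 kg. rs = 2GM/c^2 = 2 * 6.674e-11 * 3.797311284e+35 / (3e8)^2 = 5.632e+08

5.632e+08 m


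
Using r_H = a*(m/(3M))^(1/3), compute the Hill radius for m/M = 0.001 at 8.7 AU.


r_H = a * (m/3M)^(1/3) = 8.7 * (0.001/3)^(1/3) = 0.6032

0.6032 AU


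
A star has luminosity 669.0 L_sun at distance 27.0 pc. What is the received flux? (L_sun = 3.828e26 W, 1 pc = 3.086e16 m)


F = L / (4*pi*d^2) = 2.561e+29 / (4*pi*(8.332e+17)^2) = 2.935e-08

2.935e-08 W/m^2


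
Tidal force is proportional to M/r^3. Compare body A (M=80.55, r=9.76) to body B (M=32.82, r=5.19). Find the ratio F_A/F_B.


Ratio = (M1/r1^3) / (M2/r2^3) = (80.55/9.76^3) / (32.82/5.19^3) = 0.369

0.369


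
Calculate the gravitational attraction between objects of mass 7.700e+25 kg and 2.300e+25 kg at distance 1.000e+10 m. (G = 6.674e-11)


F = G*m1*m2/r^2 = 6.674e-11 * 7.700e+25 * 2.300e+25 / (1.000e+10)^2 = 6.674e-11 * 1.771e+51 / 1.000e+20 = 1.182e+21

1.182e+21 N


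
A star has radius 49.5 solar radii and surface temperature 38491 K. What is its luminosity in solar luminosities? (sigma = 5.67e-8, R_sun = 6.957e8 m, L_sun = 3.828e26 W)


R = 49.5 * 6.957e8 m = 3.443715e+10 m. L = 4*pi*R^2*sigma*T^4 = 4*pi*(3.443715e+10)^2 * 5.67e-8 * 38491^4 = 1.854744554e+33 W. L/L_sun = 1.854744554e+33 / 3.828e26 = 4.845e+06

4.845e+06 L_sun


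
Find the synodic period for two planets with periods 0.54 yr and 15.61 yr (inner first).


1/P_syn = |1/P1 - 1/P2| = |1/0.54 - 1/15.61| => P_syn = 0.5593

0.5593 years


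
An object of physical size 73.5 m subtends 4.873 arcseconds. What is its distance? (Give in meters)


D = size / theta_rad, theta_rad = 4.873 * pi/(180*3600) = 2.362e-05, D = 3.111e+06

3.111e+06 m


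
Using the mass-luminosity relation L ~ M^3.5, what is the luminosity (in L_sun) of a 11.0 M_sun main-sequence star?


L/L_sun = (M/M_sun)^3.5 = 11.0^3.5 = 4414.4276

4414.4276 L_sun


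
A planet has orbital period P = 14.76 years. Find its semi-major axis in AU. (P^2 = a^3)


a = P^(2/3) = 14.76^(2/3) = 6.0172

6.0172 AU


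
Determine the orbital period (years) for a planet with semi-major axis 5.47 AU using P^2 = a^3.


P = a^(3/2) = 5.47^1.5 = 12.7933

12.7933 years


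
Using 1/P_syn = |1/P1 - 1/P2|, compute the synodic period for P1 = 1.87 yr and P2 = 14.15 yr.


1/P_syn = |1/P1 - 1/P2| = |1/1.87 - 1/14.15| => P_syn = 2.1548

2.1548 years


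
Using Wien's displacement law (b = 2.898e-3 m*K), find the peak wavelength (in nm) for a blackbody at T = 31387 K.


lam_max = b / T = 2.898e-3 / 31387 = 9.233e-08 m = 92.3312 nm

92.3312 nm


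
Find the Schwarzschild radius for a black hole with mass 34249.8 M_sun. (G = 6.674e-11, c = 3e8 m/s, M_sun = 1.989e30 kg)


M = 34249.8 * 1.989e30 kg = 6.81228522e+34 kg. rs = 2GM/c^2 = 2 * 6.674e-11 * 6.81228522e+34 / (3e8)^2 = 1.010e+08

1.010e+08 m


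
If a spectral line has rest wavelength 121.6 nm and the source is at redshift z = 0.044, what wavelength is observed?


lam_obs = lam_emit * (1 + z) = 121.6 * (1 + 0.044) = 126.9504

126.9504 nm


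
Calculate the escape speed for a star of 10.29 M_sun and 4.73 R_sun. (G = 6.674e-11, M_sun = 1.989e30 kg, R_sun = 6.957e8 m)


M = 10.29 * 1.989e30 kg = 2.046681e+31 kg; R = 4.73 * 6.957e8 m = 3.290661e+09 m. v_esc = sqrt(2GM/R) = sqrt(2 * 6.674e-11 * 2.046681e+31 / 3.290661e+09) = 911153.622

911153.622 m/s


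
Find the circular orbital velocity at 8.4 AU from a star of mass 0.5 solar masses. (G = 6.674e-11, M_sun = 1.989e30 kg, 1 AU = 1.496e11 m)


v = sqrt(GM/r) = sqrt(6.674e-11 * 9.945e+29 / 1.257e+12) = 7267.5839

7267.5839 m/s


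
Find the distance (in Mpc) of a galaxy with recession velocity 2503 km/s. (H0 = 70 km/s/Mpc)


d = v / H0 = 2503 / 70 = 35.7571

35.7571 Mpc


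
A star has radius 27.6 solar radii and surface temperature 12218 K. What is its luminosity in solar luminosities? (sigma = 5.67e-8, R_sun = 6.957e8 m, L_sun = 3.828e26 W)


R = 27.6 * 6.957e8 m = 1.920132e+10 m. L = 4*pi*R^2*sigma*T^4 = 4*pi*(1.920132e+10)^2 * 5.67e-8 * 12218^4 = 5.854038535e+30 W. L/L_sun = 5.854038535e+30 / 3.828e26 = 15292.6816

15292.6816 L_sun


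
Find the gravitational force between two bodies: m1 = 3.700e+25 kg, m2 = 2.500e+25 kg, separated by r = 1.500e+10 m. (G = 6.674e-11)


F = G*m1*m2/r^2 = 6.674e-11 * 3.700e+25 * 2.500e+25 / (1.500e+10)^2 = 6.674e-11 * 9.250e+50 / 2.250e+20 = 2.744e+20

2.744e+20 N


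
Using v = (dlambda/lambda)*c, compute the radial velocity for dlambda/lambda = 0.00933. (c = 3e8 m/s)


v = (dlambda/lambda) * c = 0.00933 * 3e8 = 2.799e+06

2.799e+06 m/s


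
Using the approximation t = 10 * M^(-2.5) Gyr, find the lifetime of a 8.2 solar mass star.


t = 10 * M^(-2.5) = 10 * 8.2^(-2.5) = 0.0519

0.0519 Gyr


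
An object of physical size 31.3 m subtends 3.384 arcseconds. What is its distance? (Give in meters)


D = size / theta_rad, theta_rad = 3.384 * pi/(180*3600) = 1.641e-05, D = 1.908e+06

1.908e+06 m


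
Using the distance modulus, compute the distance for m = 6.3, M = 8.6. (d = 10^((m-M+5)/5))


d = 10^((m - M + 5)/5) = 10^((6.3 - 8.6 + 5)/5) = 3.4674

3.4674 pc


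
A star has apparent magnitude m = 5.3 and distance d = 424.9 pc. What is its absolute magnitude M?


M = m - 5*log10(d) + 5 = 5.3 - 5*log10(424.9) + 5 = -2.8414

-2.8414


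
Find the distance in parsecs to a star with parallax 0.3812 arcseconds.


d = 1/p = 1/0.3812 = 2.6233

2.6233 pc


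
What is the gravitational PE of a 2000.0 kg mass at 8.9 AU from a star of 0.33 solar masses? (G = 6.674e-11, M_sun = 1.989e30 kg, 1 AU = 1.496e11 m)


M = 0.33 * 1.989e30 kg = 6.5637e+29 kg; r = 8.9 AU * 1.496e11 m/AU = 1.33144e+12 m. U = -GM*m/r = -(6.674e-11 * 6.5637e+29 * 2000.0) / 1.33144e+12 = -6.580e+10

-6.580e+10 J


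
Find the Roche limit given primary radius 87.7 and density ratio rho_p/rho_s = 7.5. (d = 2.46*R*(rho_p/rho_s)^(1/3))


d_Roche = 2.46 * 87.7 * 7.5^(1/3) = 422.3007

422.3007


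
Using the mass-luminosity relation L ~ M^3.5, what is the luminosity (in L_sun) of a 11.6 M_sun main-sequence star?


L/L_sun = (M/M_sun)^3.5 = 11.6^3.5 = 5316.2202

5316.2202 L_sun


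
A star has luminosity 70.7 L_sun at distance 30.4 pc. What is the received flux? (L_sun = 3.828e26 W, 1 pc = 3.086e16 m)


F = L / (4*pi*d^2) = 2.706e+28 / (4*pi*(9.381e+17)^2) = 2.447e-09

2.447e-09 W/m^2


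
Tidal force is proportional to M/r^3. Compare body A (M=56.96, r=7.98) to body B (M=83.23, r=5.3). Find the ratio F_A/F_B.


Ratio = (M1/r1^3) / (M2/r2^3) = (56.96/7.98^3) / (83.23/5.3^3) = 0.2005

0.2005


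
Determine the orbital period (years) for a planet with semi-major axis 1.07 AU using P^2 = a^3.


P = a^(3/2) = 1.07^1.5 = 1.1068

1.1068 years


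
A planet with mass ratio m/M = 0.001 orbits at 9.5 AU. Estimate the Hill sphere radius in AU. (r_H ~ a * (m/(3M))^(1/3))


r_H = a * (m/3M)^(1/3) = 9.5 * (0.001/3)^(1/3) = 0.6587

0.6587 AU


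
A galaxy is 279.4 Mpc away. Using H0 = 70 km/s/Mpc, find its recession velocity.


v = H0 * d = 70 * 279.4 = 19558.0

19558.0 km/s


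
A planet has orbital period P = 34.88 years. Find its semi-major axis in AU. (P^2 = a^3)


a = P^(2/3) = 34.88^(2/3) = 10.6754

10.6754 AU


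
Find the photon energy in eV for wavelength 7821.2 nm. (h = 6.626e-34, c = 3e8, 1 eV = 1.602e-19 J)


E = hc/lambda = 6.626e-34 * 3e8 / 7.821e-06 = 2.542e-20 J = 0.1586 eV

0.1586 eV


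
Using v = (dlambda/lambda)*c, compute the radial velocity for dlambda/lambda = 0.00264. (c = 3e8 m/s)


v = (dlambda/lambda) * c = 0.00264 * 3e8 = 792000.0

792000.0 m/s


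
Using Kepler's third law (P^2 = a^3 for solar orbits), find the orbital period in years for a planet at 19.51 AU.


P = a^(3/2) = 19.51^1.5 = 86.1759

86.1759 years


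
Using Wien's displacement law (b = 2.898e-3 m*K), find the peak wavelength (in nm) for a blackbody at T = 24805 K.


lam_max = b / T = 2.898e-3 / 24805 = 1.168e-07 m = 116.8313 nm

116.8313 nm


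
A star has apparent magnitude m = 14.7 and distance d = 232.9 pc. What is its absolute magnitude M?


M = m - 5*log10(d) + 5 = 14.7 - 5*log10(232.9) + 5 = 7.8642

7.8642


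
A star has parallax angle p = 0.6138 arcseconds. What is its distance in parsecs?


d = 1/p = 1/0.6138 = 1.6292

1.6292 pc


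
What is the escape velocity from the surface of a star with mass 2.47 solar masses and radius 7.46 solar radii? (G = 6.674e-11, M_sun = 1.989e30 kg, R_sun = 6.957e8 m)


M = 2.47 * 1.989e30 kg = 4.91283e+30 kg; R = 7.46 * 6.957e8 m = 5.189922e+09 m. v_esc = sqrt(2GM/R) = sqrt(2 * 6.674e-11 * 4.91283e+30 / 5.189922e+09) = 355462.3042

355462.3042 m/s


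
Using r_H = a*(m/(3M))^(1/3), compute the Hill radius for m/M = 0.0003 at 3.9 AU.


r_H = a * (m/3M)^(1/3) = 3.9 * (0.0003/3)^(1/3) = 0.181

0.181 AU


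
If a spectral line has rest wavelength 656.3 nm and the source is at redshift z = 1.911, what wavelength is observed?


lam_obs = lam_emit * (1 + z) = 656.3 * (1 + 1.911) = 1910.4893

1910.4893 nm


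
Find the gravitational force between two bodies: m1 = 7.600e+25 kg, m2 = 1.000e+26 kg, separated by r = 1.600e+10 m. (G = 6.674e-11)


F = G*m1*m2/r^2 = 6.674e-11 * 7.600e+25 * 1.000e+26 / (1.600e+10)^2 = 6.674e-11 * 7.600e+51 / 2.560e+20 = 1.981e+21

1.981e+21 N


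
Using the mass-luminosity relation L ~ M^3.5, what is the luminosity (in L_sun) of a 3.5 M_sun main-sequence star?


L/L_sun = (M/M_sun)^3.5 = 3.5^3.5 = 80.2118

80.2118 L_sun


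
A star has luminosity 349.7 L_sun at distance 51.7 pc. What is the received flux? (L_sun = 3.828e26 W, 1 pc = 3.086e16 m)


F = L / (4*pi*d^2) = 1.339e+29 / (4*pi*(1.595e+18)^2) = 4.185e-09

4.185e-09 W/m^2


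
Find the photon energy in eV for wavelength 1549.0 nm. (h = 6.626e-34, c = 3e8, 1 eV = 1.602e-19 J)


E = hc/lambda = 6.626e-34 * 3e8 / 1.549e-06 = 1.283e-19 J = 0.801 eV

0.801 eV


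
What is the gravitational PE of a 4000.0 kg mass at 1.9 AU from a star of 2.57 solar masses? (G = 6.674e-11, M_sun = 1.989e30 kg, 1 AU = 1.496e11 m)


M = 2.57 * 1.989e30 kg = 5.11173e+30 kg; r = 1.9 AU * 1.496e11 m/AU = 2.8424e+11 m. U = -GM*m/r = -(6.674e-11 * 5.11173e+30 * 4000.0) / 2.8424e+11 = -4.801e+12

-4.801e+12 J


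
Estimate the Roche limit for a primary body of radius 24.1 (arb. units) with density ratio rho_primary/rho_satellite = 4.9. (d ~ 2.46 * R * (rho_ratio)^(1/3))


d_Roche = 2.46 * 24.1 * 4.9^(1/3) = 100.6972

100.6972


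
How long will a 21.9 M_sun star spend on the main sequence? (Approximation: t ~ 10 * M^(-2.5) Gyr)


t = 10 * M^(-2.5) = 10 * 21.9^(-2.5) = 0.0045

0.0045 Gyr


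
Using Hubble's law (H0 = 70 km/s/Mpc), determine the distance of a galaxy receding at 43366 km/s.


d = v / H0 = 43366 / 70 = 619.5143

619.5143 Mpc


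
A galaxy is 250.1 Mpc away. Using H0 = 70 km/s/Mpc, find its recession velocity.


v = H0 * d = 70 * 250.1 = 17507.0

17507.0 km/s


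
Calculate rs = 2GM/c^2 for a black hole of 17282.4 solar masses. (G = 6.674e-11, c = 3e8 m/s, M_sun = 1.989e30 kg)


M = 17282.4 * 1.989e30 kg = 3.43746936e+34 kg. rs = 2GM/c^2 = 2 * 6.674e-11 * 3.43746936e+34 / (3e8)^2 = 5.098e+07

5.098e+07 m


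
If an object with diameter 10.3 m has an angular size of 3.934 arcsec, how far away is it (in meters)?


D = size / theta_rad, theta_rad = 3.934 * pi/(180*3600) = 1.907e-05, D = 540042.5786

540042.5786 m


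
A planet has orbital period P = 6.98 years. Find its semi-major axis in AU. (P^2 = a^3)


a = P^(2/3) = 6.98^(2/3) = 3.6523

3.6523 AU


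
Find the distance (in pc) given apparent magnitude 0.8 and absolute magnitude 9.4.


d = 10^((m - M + 5)/5) = 10^((0.8 - 9.4 + 5)/5) = 0.1905

0.1905 pc


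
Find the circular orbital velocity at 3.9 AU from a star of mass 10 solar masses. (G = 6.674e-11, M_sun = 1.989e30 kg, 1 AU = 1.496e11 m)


v = sqrt(GM/r) = sqrt(6.674e-11 * 1.989e+31 / 5.834e+11) = 47699.3425

47699.3425 m/s


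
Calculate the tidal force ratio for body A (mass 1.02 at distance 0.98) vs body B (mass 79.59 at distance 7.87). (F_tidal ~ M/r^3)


Ratio = (M1/r1^3) / (M2/r2^3) = (1.02/0.98^3) / (79.59/7.87^3) = 6.6372

6.6372


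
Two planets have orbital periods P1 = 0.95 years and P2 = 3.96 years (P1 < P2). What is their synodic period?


1/P_syn = |1/P1 - 1/P2| = |1/0.95 - 1/3.96| => P_syn = 1.2498

1.2498 years


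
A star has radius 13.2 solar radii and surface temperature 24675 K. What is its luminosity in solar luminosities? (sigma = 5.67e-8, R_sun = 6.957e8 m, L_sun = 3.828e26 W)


R = 13.2 * 6.957e8 m = 9.18324e+09 m. L = 4*pi*R^2*sigma*T^4 = 4*pi*(9.18324e+09)^2 * 5.67e-8 * 24675^4 = 2.227478072e+31 W. L/L_sun = 2.227478072e+31 / 3.828e26 = 58189.0823

58189.0823 L_sun


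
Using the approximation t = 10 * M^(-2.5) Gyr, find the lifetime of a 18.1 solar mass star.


t = 10 * M^(-2.5) = 10 * 18.1^(-2.5) = 0.0072

0.0072 Gyr


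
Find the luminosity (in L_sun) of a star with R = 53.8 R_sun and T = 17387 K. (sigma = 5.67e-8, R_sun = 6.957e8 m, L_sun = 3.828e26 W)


R = 53.8 * 6.957e8 m = 3.742866e+10 m. L = 4*pi*R^2*sigma*T^4 = 4*pi*(3.742866e+10)^2 * 5.67e-8 * 17387^4 = 9.122210665e+31 W. L/L_sun = 9.122210665e+31 / 3.828e26 = 238302.264

238302.264 L_sun


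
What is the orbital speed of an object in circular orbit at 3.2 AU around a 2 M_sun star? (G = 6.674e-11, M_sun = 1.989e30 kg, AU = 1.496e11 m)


v = sqrt(GM/r) = sqrt(6.674e-11 * 3.978e+30 / 4.787e+11) = 23549.6634

23549.6634 m/s


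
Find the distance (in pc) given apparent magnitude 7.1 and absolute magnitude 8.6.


d = 10^((m - M + 5)/5) = 10^((7.1 - 8.6 + 5)/5) = 5.0119

5.0119 pc


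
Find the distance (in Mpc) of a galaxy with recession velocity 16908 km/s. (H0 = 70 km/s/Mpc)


d = v / H0 = 16908 / 70 = 241.5429

241.5429 Mpc


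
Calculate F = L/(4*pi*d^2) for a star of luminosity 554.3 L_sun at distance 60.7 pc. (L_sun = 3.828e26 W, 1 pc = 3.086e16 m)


F = L / (4*pi*d^2) = 2.122e+29 / (4*pi*(1.873e+18)^2) = 4.812e-09

4.812e-09 W/m^2


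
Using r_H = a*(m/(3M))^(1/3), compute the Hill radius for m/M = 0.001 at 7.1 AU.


r_H = a * (m/3M)^(1/3) = 7.1 * (0.001/3)^(1/3) = 0.4923

0.4923 AU


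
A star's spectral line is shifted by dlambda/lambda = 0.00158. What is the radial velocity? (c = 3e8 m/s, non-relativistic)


v = (dlambda/lambda) * c = 0.00158 * 3e8 = 474000.0

474000.0 m/s


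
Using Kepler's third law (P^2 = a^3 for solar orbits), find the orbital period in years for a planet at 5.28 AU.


P = a^(3/2) = 5.28^1.5 = 12.1325

12.1325 years


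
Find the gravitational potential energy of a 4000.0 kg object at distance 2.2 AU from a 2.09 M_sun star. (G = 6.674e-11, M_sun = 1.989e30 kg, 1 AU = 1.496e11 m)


M = 2.09 * 1.989e30 kg = 4.15701e+30 kg; r = 2.2 AU * 1.496e11 m/AU = 3.2912e+11 m. U = -GM*m/r = -(6.674e-11 * 4.15701e+30 * 4000.0) / 3.2912e+11 = -3.372e+12

-3.372e+12 J


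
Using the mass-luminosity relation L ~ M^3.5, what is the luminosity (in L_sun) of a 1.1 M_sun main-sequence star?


L/L_sun = (M/M_sun)^3.5 = 1.1^3.5 = 1.396

1.396 L_sun


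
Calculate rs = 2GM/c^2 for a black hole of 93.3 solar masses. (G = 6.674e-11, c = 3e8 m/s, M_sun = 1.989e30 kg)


M = 93.3 * 1.989e30 kg = 1.855737e+32 kg. rs = 2GM/c^2 = 2 * 6.674e-11 * 1.855737e+32 / (3e8)^2 = 275226.4164

275226.4164 m


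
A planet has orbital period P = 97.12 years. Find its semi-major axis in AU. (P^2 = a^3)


a = P^(2/3) = 97.12^(2/3) = 21.1287

21.1287 AU


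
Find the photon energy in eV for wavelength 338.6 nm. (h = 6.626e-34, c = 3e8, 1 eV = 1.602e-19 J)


E = hc/lambda = 6.626e-34 * 3e8 / 3.386e-07 = 5.871e-19 J = 3.6646 eV

3.6646 eV


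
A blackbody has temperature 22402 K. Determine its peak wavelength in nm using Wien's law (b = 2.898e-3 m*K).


lam_max = b / T = 2.898e-3 / 22402 = 1.294e-07 m = 129.3634 nm

129.3634 nm


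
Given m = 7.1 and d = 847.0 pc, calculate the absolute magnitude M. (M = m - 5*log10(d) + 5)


M = m - 5*log10(d) + 5 = 7.1 - 5*log10(847.0) + 5 = -2.5394

-2.5394


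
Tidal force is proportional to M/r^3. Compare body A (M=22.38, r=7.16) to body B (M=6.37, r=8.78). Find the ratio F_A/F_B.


Ratio = (M1/r1^3) / (M2/r2^3) = (22.38/7.16^3) / (6.37/8.78^3) = 6.4784

6.4784


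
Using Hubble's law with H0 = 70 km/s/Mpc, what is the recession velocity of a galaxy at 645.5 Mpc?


v = H0 * d = 70 * 645.5 = 45185.0

45185.0 km/s


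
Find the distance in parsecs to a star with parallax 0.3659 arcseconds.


d = 1/p = 1/0.3659 = 2.733

2.733 pc


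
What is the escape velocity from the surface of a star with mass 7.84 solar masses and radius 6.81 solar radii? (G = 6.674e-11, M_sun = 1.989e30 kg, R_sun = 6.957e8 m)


M = 7.84 * 1.989e30 kg = 1.559376e+31 kg; R = 6.81 * 6.957e8 m = 4.737717e+09 m. v_esc = sqrt(2GM/R) = sqrt(2 * 6.674e-11 * 1.559376e+31 / 4.737717e+09) = 662825.1278

662825.1278 m/s


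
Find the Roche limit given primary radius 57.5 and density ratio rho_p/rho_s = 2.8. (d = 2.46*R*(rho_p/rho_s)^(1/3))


d_Roche = 2.46 * 57.5 * 2.8^(1/3) = 199.3681

199.3681
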